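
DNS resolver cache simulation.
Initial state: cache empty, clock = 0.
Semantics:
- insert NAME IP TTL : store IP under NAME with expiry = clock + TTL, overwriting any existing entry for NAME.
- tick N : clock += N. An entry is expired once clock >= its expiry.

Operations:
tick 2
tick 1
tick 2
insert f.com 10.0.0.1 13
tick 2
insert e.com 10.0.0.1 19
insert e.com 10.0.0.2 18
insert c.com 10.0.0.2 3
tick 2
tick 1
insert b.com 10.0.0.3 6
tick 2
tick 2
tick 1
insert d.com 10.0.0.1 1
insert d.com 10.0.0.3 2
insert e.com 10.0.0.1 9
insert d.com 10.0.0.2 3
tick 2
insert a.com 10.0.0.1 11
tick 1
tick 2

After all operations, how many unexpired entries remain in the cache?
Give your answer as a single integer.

Op 1: tick 2 -> clock=2.
Op 2: tick 1 -> clock=3.
Op 3: tick 2 -> clock=5.
Op 4: insert f.com -> 10.0.0.1 (expiry=5+13=18). clock=5
Op 5: tick 2 -> clock=7.
Op 6: insert e.com -> 10.0.0.1 (expiry=7+19=26). clock=7
Op 7: insert e.com -> 10.0.0.2 (expiry=7+18=25). clock=7
Op 8: insert c.com -> 10.0.0.2 (expiry=7+3=10). clock=7
Op 9: tick 2 -> clock=9.
Op 10: tick 1 -> clock=10. purged={c.com}
Op 11: insert b.com -> 10.0.0.3 (expiry=10+6=16). clock=10
Op 12: tick 2 -> clock=12.
Op 13: tick 2 -> clock=14.
Op 14: tick 1 -> clock=15.
Op 15: insert d.com -> 10.0.0.1 (expiry=15+1=16). clock=15
Op 16: insert d.com -> 10.0.0.3 (expiry=15+2=17). clock=15
Op 17: insert e.com -> 10.0.0.1 (expiry=15+9=24). clock=15
Op 18: insert d.com -> 10.0.0.2 (expiry=15+3=18). clock=15
Op 19: tick 2 -> clock=17. purged={b.com}
Op 20: insert a.com -> 10.0.0.1 (expiry=17+11=28). clock=17
Op 21: tick 1 -> clock=18. purged={d.com,f.com}
Op 22: tick 2 -> clock=20.
Final cache (unexpired): {a.com,e.com} -> size=2

Answer: 2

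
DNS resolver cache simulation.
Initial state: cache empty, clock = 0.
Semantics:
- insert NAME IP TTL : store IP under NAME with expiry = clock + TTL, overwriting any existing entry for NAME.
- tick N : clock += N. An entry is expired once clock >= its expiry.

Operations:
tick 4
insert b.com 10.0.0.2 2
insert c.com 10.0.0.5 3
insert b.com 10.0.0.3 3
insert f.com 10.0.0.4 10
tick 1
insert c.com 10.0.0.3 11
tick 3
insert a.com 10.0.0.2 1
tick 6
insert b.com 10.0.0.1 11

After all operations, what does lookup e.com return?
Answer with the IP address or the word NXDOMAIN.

Op 1: tick 4 -> clock=4.
Op 2: insert b.com -> 10.0.0.2 (expiry=4+2=6). clock=4
Op 3: insert c.com -> 10.0.0.5 (expiry=4+3=7). clock=4
Op 4: insert b.com -> 10.0.0.3 (expiry=4+3=7). clock=4
Op 5: insert f.com -> 10.0.0.4 (expiry=4+10=14). clock=4
Op 6: tick 1 -> clock=5.
Op 7: insert c.com -> 10.0.0.3 (expiry=5+11=16). clock=5
Op 8: tick 3 -> clock=8. purged={b.com}
Op 9: insert a.com -> 10.0.0.2 (expiry=8+1=9). clock=8
Op 10: tick 6 -> clock=14. purged={a.com,f.com}
Op 11: insert b.com -> 10.0.0.1 (expiry=14+11=25). clock=14
lookup e.com: not in cache (expired or never inserted)

Answer: NXDOMAIN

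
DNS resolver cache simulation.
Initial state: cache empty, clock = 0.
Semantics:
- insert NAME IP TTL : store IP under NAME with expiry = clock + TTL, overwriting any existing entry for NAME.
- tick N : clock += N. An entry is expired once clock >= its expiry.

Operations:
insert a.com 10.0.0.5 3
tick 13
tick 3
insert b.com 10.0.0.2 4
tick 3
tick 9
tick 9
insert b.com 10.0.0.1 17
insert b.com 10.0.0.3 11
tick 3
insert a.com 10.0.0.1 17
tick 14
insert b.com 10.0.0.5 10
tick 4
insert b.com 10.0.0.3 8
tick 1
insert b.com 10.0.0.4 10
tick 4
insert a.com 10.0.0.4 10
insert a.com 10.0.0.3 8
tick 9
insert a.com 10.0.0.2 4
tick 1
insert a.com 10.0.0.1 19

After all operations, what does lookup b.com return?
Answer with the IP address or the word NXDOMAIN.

Answer: NXDOMAIN

Derivation:
Op 1: insert a.com -> 10.0.0.5 (expiry=0+3=3). clock=0
Op 2: tick 13 -> clock=13. purged={a.com}
Op 3: tick 3 -> clock=16.
Op 4: insert b.com -> 10.0.0.2 (expiry=16+4=20). clock=16
Op 5: tick 3 -> clock=19.
Op 6: tick 9 -> clock=28. purged={b.com}
Op 7: tick 9 -> clock=37.
Op 8: insert b.com -> 10.0.0.1 (expiry=37+17=54). clock=37
Op 9: insert b.com -> 10.0.0.3 (expiry=37+11=48). clock=37
Op 10: tick 3 -> clock=40.
Op 11: insert a.com -> 10.0.0.1 (expiry=40+17=57). clock=40
Op 12: tick 14 -> clock=54. purged={b.com}
Op 13: insert b.com -> 10.0.0.5 (expiry=54+10=64). clock=54
Op 14: tick 4 -> clock=58. purged={a.com}
Op 15: insert b.com -> 10.0.0.3 (expiry=58+8=66). clock=58
Op 16: tick 1 -> clock=59.
Op 17: insert b.com -> 10.0.0.4 (expiry=59+10=69). clock=59
Op 18: tick 4 -> clock=63.
Op 19: insert a.com -> 10.0.0.4 (expiry=63+10=73). clock=63
Op 20: insert a.com -> 10.0.0.3 (expiry=63+8=71). clock=63
Op 21: tick 9 -> clock=72. purged={a.com,b.com}
Op 22: insert a.com -> 10.0.0.2 (expiry=72+4=76). clock=72
Op 23: tick 1 -> clock=73.
Op 24: insert a.com -> 10.0.0.1 (expiry=73+19=92). clock=73
lookup b.com: not in cache (expired or never inserted)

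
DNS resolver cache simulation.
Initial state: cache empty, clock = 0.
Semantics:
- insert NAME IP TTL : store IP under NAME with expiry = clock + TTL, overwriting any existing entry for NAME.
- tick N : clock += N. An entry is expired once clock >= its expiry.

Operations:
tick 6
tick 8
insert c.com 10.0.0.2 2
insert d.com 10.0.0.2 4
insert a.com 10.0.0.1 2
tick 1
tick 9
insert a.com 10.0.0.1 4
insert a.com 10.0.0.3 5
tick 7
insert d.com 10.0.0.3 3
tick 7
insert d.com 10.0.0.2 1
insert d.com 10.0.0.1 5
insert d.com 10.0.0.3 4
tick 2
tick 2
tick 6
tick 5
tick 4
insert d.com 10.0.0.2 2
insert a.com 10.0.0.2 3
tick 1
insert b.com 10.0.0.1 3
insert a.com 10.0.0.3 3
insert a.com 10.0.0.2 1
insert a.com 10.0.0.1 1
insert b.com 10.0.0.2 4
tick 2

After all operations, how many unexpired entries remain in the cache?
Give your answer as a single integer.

Answer: 1

Derivation:
Op 1: tick 6 -> clock=6.
Op 2: tick 8 -> clock=14.
Op 3: insert c.com -> 10.0.0.2 (expiry=14+2=16). clock=14
Op 4: insert d.com -> 10.0.0.2 (expiry=14+4=18). clock=14
Op 5: insert a.com -> 10.0.0.1 (expiry=14+2=16). clock=14
Op 6: tick 1 -> clock=15.
Op 7: tick 9 -> clock=24. purged={a.com,c.com,d.com}
Op 8: insert a.com -> 10.0.0.1 (expiry=24+4=28). clock=24
Op 9: insert a.com -> 10.0.0.3 (expiry=24+5=29). clock=24
Op 10: tick 7 -> clock=31. purged={a.com}
Op 11: insert d.com -> 10.0.0.3 (expiry=31+3=34). clock=31
Op 12: tick 7 -> clock=38. purged={d.com}
Op 13: insert d.com -> 10.0.0.2 (expiry=38+1=39). clock=38
Op 14: insert d.com -> 10.0.0.1 (expiry=38+5=43). clock=38
Op 15: insert d.com -> 10.0.0.3 (expiry=38+4=42). clock=38
Op 16: tick 2 -> clock=40.
Op 17: tick 2 -> clock=42. purged={d.com}
Op 18: tick 6 -> clock=48.
Op 19: tick 5 -> clock=53.
Op 20: tick 4 -> clock=57.
Op 21: insert d.com -> 10.0.0.2 (expiry=57+2=59). clock=57
Op 22: insert a.com -> 10.0.0.2 (expiry=57+3=60). clock=57
Op 23: tick 1 -> clock=58.
Op 24: insert b.com -> 10.0.0.1 (expiry=58+3=61). clock=58
Op 25: insert a.com -> 10.0.0.3 (expiry=58+3=61). clock=58
Op 26: insert a.com -> 10.0.0.2 (expiry=58+1=59). clock=58
Op 27: insert a.com -> 10.0.0.1 (expiry=58+1=59). clock=58
Op 28: insert b.com -> 10.0.0.2 (expiry=58+4=62). clock=58
Op 29: tick 2 -> clock=60. purged={a.com,d.com}
Final cache (unexpired): {b.com} -> size=1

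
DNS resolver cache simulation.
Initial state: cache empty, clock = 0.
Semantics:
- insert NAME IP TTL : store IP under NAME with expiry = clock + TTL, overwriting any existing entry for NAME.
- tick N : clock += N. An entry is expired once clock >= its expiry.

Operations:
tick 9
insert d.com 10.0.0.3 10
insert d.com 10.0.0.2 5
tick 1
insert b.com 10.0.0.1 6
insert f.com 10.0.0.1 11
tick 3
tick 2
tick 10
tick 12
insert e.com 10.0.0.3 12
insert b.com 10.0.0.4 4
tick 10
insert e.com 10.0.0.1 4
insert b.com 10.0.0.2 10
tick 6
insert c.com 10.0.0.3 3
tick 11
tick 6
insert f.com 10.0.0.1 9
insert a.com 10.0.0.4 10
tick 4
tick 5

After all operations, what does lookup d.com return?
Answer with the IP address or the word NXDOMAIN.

Answer: NXDOMAIN

Derivation:
Op 1: tick 9 -> clock=9.
Op 2: insert d.com -> 10.0.0.3 (expiry=9+10=19). clock=9
Op 3: insert d.com -> 10.0.0.2 (expiry=9+5=14). clock=9
Op 4: tick 1 -> clock=10.
Op 5: insert b.com -> 10.0.0.1 (expiry=10+6=16). clock=10
Op 6: insert f.com -> 10.0.0.1 (expiry=10+11=21). clock=10
Op 7: tick 3 -> clock=13.
Op 8: tick 2 -> clock=15. purged={d.com}
Op 9: tick 10 -> clock=25. purged={b.com,f.com}
Op 10: tick 12 -> clock=37.
Op 11: insert e.com -> 10.0.0.3 (expiry=37+12=49). clock=37
Op 12: insert b.com -> 10.0.0.4 (expiry=37+4=41). clock=37
Op 13: tick 10 -> clock=47. purged={b.com}
Op 14: insert e.com -> 10.0.0.1 (expiry=47+4=51). clock=47
Op 15: insert b.com -> 10.0.0.2 (expiry=47+10=57). clock=47
Op 16: tick 6 -> clock=53. purged={e.com}
Op 17: insert c.com -> 10.0.0.3 (expiry=53+3=56). clock=53
Op 18: tick 11 -> clock=64. purged={b.com,c.com}
Op 19: tick 6 -> clock=70.
Op 20: insert f.com -> 10.0.0.1 (expiry=70+9=79). clock=70
Op 21: insert a.com -> 10.0.0.4 (expiry=70+10=80). clock=70
Op 22: tick 4 -> clock=74.
Op 23: tick 5 -> clock=79. purged={f.com}
lookup d.com: not in cache (expired or never inserted)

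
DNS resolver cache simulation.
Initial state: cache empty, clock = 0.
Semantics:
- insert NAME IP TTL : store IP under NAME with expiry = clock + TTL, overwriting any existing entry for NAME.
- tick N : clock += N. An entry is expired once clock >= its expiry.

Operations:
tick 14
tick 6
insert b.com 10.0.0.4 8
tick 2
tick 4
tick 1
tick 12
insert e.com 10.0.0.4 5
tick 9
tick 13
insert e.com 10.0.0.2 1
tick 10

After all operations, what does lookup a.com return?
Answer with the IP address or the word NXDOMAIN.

Answer: NXDOMAIN

Derivation:
Op 1: tick 14 -> clock=14.
Op 2: tick 6 -> clock=20.
Op 3: insert b.com -> 10.0.0.4 (expiry=20+8=28). clock=20
Op 4: tick 2 -> clock=22.
Op 5: tick 4 -> clock=26.
Op 6: tick 1 -> clock=27.
Op 7: tick 12 -> clock=39. purged={b.com}
Op 8: insert e.com -> 10.0.0.4 (expiry=39+5=44). clock=39
Op 9: tick 9 -> clock=48. purged={e.com}
Op 10: tick 13 -> clock=61.
Op 11: insert e.com -> 10.0.0.2 (expiry=61+1=62). clock=61
Op 12: tick 10 -> clock=71. purged={e.com}
lookup a.com: not in cache (expired or never inserted)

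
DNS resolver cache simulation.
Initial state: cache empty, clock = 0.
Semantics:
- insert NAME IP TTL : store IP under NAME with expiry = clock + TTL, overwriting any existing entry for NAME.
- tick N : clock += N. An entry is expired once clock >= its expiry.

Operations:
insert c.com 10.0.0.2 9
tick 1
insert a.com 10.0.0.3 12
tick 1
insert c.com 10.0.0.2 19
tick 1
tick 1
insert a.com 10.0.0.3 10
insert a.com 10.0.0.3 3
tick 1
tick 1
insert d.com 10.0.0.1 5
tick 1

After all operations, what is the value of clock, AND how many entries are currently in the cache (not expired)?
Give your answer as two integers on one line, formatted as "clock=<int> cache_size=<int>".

Op 1: insert c.com -> 10.0.0.2 (expiry=0+9=9). clock=0
Op 2: tick 1 -> clock=1.
Op 3: insert a.com -> 10.0.0.3 (expiry=1+12=13). clock=1
Op 4: tick 1 -> clock=2.
Op 5: insert c.com -> 10.0.0.2 (expiry=2+19=21). clock=2
Op 6: tick 1 -> clock=3.
Op 7: tick 1 -> clock=4.
Op 8: insert a.com -> 10.0.0.3 (expiry=4+10=14). clock=4
Op 9: insert a.com -> 10.0.0.3 (expiry=4+3=7). clock=4
Op 10: tick 1 -> clock=5.
Op 11: tick 1 -> clock=6.
Op 12: insert d.com -> 10.0.0.1 (expiry=6+5=11). clock=6
Op 13: tick 1 -> clock=7. purged={a.com}
Final clock = 7
Final cache (unexpired): {c.com,d.com} -> size=2

Answer: clock=7 cache_size=2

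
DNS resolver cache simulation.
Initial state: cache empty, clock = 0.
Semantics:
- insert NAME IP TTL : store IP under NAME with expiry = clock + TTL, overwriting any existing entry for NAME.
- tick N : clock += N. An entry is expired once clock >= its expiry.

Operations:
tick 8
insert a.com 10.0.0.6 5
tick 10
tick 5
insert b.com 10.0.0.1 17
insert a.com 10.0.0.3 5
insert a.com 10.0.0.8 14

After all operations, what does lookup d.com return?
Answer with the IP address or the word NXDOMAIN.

Answer: NXDOMAIN

Derivation:
Op 1: tick 8 -> clock=8.
Op 2: insert a.com -> 10.0.0.6 (expiry=8+5=13). clock=8
Op 3: tick 10 -> clock=18. purged={a.com}
Op 4: tick 5 -> clock=23.
Op 5: insert b.com -> 10.0.0.1 (expiry=23+17=40). clock=23
Op 6: insert a.com -> 10.0.0.3 (expiry=23+5=28). clock=23
Op 7: insert a.com -> 10.0.0.8 (expiry=23+14=37). clock=23
lookup d.com: not in cache (expired or never inserted)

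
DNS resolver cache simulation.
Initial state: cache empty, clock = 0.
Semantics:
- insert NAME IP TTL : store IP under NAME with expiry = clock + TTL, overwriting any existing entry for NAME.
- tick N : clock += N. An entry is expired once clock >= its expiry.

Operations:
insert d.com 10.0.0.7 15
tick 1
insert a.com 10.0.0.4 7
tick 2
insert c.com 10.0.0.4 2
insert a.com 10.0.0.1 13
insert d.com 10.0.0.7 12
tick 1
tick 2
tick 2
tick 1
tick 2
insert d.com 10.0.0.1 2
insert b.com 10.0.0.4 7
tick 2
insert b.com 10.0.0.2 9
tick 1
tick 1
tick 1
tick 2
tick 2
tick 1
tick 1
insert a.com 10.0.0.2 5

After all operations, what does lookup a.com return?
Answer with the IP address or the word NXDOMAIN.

Answer: 10.0.0.2

Derivation:
Op 1: insert d.com -> 10.0.0.7 (expiry=0+15=15). clock=0
Op 2: tick 1 -> clock=1.
Op 3: insert a.com -> 10.0.0.4 (expiry=1+7=8). clock=1
Op 4: tick 2 -> clock=3.
Op 5: insert c.com -> 10.0.0.4 (expiry=3+2=5). clock=3
Op 6: insert a.com -> 10.0.0.1 (expiry=3+13=16). clock=3
Op 7: insert d.com -> 10.0.0.7 (expiry=3+12=15). clock=3
Op 8: tick 1 -> clock=4.
Op 9: tick 2 -> clock=6. purged={c.com}
Op 10: tick 2 -> clock=8.
Op 11: tick 1 -> clock=9.
Op 12: tick 2 -> clock=11.
Op 13: insert d.com -> 10.0.0.1 (expiry=11+2=13). clock=11
Op 14: insert b.com -> 10.0.0.4 (expiry=11+7=18). clock=11
Op 15: tick 2 -> clock=13. purged={d.com}
Op 16: insert b.com -> 10.0.0.2 (expiry=13+9=22). clock=13
Op 17: tick 1 -> clock=14.
Op 18: tick 1 -> clock=15.
Op 19: tick 1 -> clock=16. purged={a.com}
Op 20: tick 2 -> clock=18.
Op 21: tick 2 -> clock=20.
Op 22: tick 1 -> clock=21.
Op 23: tick 1 -> clock=22. purged={b.com}
Op 24: insert a.com -> 10.0.0.2 (expiry=22+5=27). clock=22
lookup a.com: present, ip=10.0.0.2 expiry=27 > clock=22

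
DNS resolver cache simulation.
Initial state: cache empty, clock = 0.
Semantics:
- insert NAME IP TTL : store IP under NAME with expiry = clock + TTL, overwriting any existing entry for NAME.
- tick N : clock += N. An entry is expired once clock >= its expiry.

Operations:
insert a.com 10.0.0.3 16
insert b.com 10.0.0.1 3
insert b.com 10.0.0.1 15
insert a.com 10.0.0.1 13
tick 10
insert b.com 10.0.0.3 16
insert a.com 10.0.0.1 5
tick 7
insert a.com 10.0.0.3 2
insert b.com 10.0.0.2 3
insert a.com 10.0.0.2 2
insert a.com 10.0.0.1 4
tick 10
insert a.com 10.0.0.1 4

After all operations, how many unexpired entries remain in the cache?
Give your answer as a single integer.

Op 1: insert a.com -> 10.0.0.3 (expiry=0+16=16). clock=0
Op 2: insert b.com -> 10.0.0.1 (expiry=0+3=3). clock=0
Op 3: insert b.com -> 10.0.0.1 (expiry=0+15=15). clock=0
Op 4: insert a.com -> 10.0.0.1 (expiry=0+13=13). clock=0
Op 5: tick 10 -> clock=10.
Op 6: insert b.com -> 10.0.0.3 (expiry=10+16=26). clock=10
Op 7: insert a.com -> 10.0.0.1 (expiry=10+5=15). clock=10
Op 8: tick 7 -> clock=17. purged={a.com}
Op 9: insert a.com -> 10.0.0.3 (expiry=17+2=19). clock=17
Op 10: insert b.com -> 10.0.0.2 (expiry=17+3=20). clock=17
Op 11: insert a.com -> 10.0.0.2 (expiry=17+2=19). clock=17
Op 12: insert a.com -> 10.0.0.1 (expiry=17+4=21). clock=17
Op 13: tick 10 -> clock=27. purged={a.com,b.com}
Op 14: insert a.com -> 10.0.0.1 (expiry=27+4=31). clock=27
Final cache (unexpired): {a.com} -> size=1

Answer: 1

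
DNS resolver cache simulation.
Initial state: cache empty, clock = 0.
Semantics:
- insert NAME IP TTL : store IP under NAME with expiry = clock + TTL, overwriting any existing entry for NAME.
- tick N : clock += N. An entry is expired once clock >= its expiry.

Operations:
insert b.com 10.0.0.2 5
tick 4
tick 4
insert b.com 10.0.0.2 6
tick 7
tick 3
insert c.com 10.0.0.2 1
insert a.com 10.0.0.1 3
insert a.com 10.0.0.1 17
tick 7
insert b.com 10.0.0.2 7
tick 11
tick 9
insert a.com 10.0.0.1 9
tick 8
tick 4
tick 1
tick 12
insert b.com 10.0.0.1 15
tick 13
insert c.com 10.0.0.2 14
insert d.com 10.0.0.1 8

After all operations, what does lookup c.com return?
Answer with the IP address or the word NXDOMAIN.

Answer: 10.0.0.2

Derivation:
Op 1: insert b.com -> 10.0.0.2 (expiry=0+5=5). clock=0
Op 2: tick 4 -> clock=4.
Op 3: tick 4 -> clock=8. purged={b.com}
Op 4: insert b.com -> 10.0.0.2 (expiry=8+6=14). clock=8
Op 5: tick 7 -> clock=15. purged={b.com}
Op 6: tick 3 -> clock=18.
Op 7: insert c.com -> 10.0.0.2 (expiry=18+1=19). clock=18
Op 8: insert a.com -> 10.0.0.1 (expiry=18+3=21). clock=18
Op 9: insert a.com -> 10.0.0.1 (expiry=18+17=35). clock=18
Op 10: tick 7 -> clock=25. purged={c.com}
Op 11: insert b.com -> 10.0.0.2 (expiry=25+7=32). clock=25
Op 12: tick 11 -> clock=36. purged={a.com,b.com}
Op 13: tick 9 -> clock=45.
Op 14: insert a.com -> 10.0.0.1 (expiry=45+9=54). clock=45
Op 15: tick 8 -> clock=53.
Op 16: tick 4 -> clock=57. purged={a.com}
Op 17: tick 1 -> clock=58.
Op 18: tick 12 -> clock=70.
Op 19: insert b.com -> 10.0.0.1 (expiry=70+15=85). clock=70
Op 20: tick 13 -> clock=83.
Op 21: insert c.com -> 10.0.0.2 (expiry=83+14=97). clock=83
Op 22: insert d.com -> 10.0.0.1 (expiry=83+8=91). clock=83
lookup c.com: present, ip=10.0.0.2 expiry=97 > clock=83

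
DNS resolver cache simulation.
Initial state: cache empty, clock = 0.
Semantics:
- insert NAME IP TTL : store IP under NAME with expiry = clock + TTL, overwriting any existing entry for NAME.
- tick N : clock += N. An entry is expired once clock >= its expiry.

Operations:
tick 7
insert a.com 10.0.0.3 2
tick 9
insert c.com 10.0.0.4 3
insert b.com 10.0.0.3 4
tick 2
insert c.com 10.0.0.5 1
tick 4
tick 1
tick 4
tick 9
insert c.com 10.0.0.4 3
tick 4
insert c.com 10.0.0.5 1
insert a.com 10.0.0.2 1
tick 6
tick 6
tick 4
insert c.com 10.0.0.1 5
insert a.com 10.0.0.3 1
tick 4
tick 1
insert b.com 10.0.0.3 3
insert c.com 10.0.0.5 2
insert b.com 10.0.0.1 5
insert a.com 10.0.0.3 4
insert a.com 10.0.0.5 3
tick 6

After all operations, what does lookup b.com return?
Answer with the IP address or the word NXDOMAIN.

Answer: NXDOMAIN

Derivation:
Op 1: tick 7 -> clock=7.
Op 2: insert a.com -> 10.0.0.3 (expiry=7+2=9). clock=7
Op 3: tick 9 -> clock=16. purged={a.com}
Op 4: insert c.com -> 10.0.0.4 (expiry=16+3=19). clock=16
Op 5: insert b.com -> 10.0.0.3 (expiry=16+4=20). clock=16
Op 6: tick 2 -> clock=18.
Op 7: insert c.com -> 10.0.0.5 (expiry=18+1=19). clock=18
Op 8: tick 4 -> clock=22. purged={b.com,c.com}
Op 9: tick 1 -> clock=23.
Op 10: tick 4 -> clock=27.
Op 11: tick 9 -> clock=36.
Op 12: insert c.com -> 10.0.0.4 (expiry=36+3=39). clock=36
Op 13: tick 4 -> clock=40. purged={c.com}
Op 14: insert c.com -> 10.0.0.5 (expiry=40+1=41). clock=40
Op 15: insert a.com -> 10.0.0.2 (expiry=40+1=41). clock=40
Op 16: tick 6 -> clock=46. purged={a.com,c.com}
Op 17: tick 6 -> clock=52.
Op 18: tick 4 -> clock=56.
Op 19: insert c.com -> 10.0.0.1 (expiry=56+5=61). clock=56
Op 20: insert a.com -> 10.0.0.3 (expiry=56+1=57). clock=56
Op 21: tick 4 -> clock=60. purged={a.com}
Op 22: tick 1 -> clock=61. purged={c.com}
Op 23: insert b.com -> 10.0.0.3 (expiry=61+3=64). clock=61
Op 24: insert c.com -> 10.0.0.5 (expiry=61+2=63). clock=61
Op 25: insert b.com -> 10.0.0.1 (expiry=61+5=66). clock=61
Op 26: insert a.com -> 10.0.0.3 (expiry=61+4=65). clock=61
Op 27: insert a.com -> 10.0.0.5 (expiry=61+3=64). clock=61
Op 28: tick 6 -> clock=67. purged={a.com,b.com,c.com}
lookup b.com: not in cache (expired or never inserted)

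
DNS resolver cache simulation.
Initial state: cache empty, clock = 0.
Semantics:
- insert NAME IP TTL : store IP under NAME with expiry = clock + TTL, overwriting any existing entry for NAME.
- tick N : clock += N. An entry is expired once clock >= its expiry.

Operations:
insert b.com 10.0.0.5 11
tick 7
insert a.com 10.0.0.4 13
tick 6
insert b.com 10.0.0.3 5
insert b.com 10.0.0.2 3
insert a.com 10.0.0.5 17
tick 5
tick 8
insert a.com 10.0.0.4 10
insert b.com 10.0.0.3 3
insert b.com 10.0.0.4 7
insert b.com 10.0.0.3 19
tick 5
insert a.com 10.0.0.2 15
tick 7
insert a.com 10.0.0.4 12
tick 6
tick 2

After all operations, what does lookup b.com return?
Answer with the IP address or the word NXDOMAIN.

Op 1: insert b.com -> 10.0.0.5 (expiry=0+11=11). clock=0
Op 2: tick 7 -> clock=7.
Op 3: insert a.com -> 10.0.0.4 (expiry=7+13=20). clock=7
Op 4: tick 6 -> clock=13. purged={b.com}
Op 5: insert b.com -> 10.0.0.3 (expiry=13+5=18). clock=13
Op 6: insert b.com -> 10.0.0.2 (expiry=13+3=16). clock=13
Op 7: insert a.com -> 10.0.0.5 (expiry=13+17=30). clock=13
Op 8: tick 5 -> clock=18. purged={b.com}
Op 9: tick 8 -> clock=26.
Op 10: insert a.com -> 10.0.0.4 (expiry=26+10=36). clock=26
Op 11: insert b.com -> 10.0.0.3 (expiry=26+3=29). clock=26
Op 12: insert b.com -> 10.0.0.4 (expiry=26+7=33). clock=26
Op 13: insert b.com -> 10.0.0.3 (expiry=26+19=45). clock=26
Op 14: tick 5 -> clock=31.
Op 15: insert a.com -> 10.0.0.2 (expiry=31+15=46). clock=31
Op 16: tick 7 -> clock=38.
Op 17: insert a.com -> 10.0.0.4 (expiry=38+12=50). clock=38
Op 18: tick 6 -> clock=44.
Op 19: tick 2 -> clock=46. purged={b.com}
lookup b.com: not in cache (expired or never inserted)

Answer: NXDOMAIN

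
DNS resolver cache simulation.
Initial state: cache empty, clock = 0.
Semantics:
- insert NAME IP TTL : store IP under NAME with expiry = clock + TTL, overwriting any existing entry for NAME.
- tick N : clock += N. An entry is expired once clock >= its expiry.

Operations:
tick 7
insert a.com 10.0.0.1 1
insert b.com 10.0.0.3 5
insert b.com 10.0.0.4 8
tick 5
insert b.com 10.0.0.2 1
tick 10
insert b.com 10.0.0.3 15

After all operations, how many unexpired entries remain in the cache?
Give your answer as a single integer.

Op 1: tick 7 -> clock=7.
Op 2: insert a.com -> 10.0.0.1 (expiry=7+1=8). clock=7
Op 3: insert b.com -> 10.0.0.3 (expiry=7+5=12). clock=7
Op 4: insert b.com -> 10.0.0.4 (expiry=7+8=15). clock=7
Op 5: tick 5 -> clock=12. purged={a.com}
Op 6: insert b.com -> 10.0.0.2 (expiry=12+1=13). clock=12
Op 7: tick 10 -> clock=22. purged={b.com}
Op 8: insert b.com -> 10.0.0.3 (expiry=22+15=37). clock=22
Final cache (unexpired): {b.com} -> size=1

Answer: 1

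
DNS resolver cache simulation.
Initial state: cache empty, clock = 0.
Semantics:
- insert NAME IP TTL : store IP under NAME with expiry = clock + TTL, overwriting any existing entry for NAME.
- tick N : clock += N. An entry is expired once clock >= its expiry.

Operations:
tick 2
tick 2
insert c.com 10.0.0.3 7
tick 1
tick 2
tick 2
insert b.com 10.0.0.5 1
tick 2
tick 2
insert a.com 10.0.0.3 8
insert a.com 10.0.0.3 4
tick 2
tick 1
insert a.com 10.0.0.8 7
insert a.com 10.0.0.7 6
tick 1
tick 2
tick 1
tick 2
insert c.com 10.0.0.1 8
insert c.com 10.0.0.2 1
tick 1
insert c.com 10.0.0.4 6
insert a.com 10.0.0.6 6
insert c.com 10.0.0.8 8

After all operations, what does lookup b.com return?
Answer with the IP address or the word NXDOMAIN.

Answer: NXDOMAIN

Derivation:
Op 1: tick 2 -> clock=2.
Op 2: tick 2 -> clock=4.
Op 3: insert c.com -> 10.0.0.3 (expiry=4+7=11). clock=4
Op 4: tick 1 -> clock=5.
Op 5: tick 2 -> clock=7.
Op 6: tick 2 -> clock=9.
Op 7: insert b.com -> 10.0.0.5 (expiry=9+1=10). clock=9
Op 8: tick 2 -> clock=11. purged={b.com,c.com}
Op 9: tick 2 -> clock=13.
Op 10: insert a.com -> 10.0.0.3 (expiry=13+8=21). clock=13
Op 11: insert a.com -> 10.0.0.3 (expiry=13+4=17). clock=13
Op 12: tick 2 -> clock=15.
Op 13: tick 1 -> clock=16.
Op 14: insert a.com -> 10.0.0.8 (expiry=16+7=23). clock=16
Op 15: insert a.com -> 10.0.0.7 (expiry=16+6=22). clock=16
Op 16: tick 1 -> clock=17.
Op 17: tick 2 -> clock=19.
Op 18: tick 1 -> clock=20.
Op 19: tick 2 -> clock=22. purged={a.com}
Op 20: insert c.com -> 10.0.0.1 (expiry=22+8=30). clock=22
Op 21: insert c.com -> 10.0.0.2 (expiry=22+1=23). clock=22
Op 22: tick 1 -> clock=23. purged={c.com}
Op 23: insert c.com -> 10.0.0.4 (expiry=23+6=29). clock=23
Op 24: insert a.com -> 10.0.0.6 (expiry=23+6=29). clock=23
Op 25: insert c.com -> 10.0.0.8 (expiry=23+8=31). clock=23
lookup b.com: not in cache (expired or never inserted)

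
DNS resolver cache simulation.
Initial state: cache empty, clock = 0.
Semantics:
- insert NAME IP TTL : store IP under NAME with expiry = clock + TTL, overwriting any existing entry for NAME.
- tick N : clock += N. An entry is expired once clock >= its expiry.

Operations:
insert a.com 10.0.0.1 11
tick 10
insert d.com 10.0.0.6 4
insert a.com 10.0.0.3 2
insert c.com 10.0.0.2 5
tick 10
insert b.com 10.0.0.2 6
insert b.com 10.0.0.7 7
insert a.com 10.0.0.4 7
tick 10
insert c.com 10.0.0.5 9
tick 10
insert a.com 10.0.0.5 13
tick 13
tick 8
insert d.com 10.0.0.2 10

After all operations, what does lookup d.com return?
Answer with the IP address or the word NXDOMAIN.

Op 1: insert a.com -> 10.0.0.1 (expiry=0+11=11). clock=0
Op 2: tick 10 -> clock=10.
Op 3: insert d.com -> 10.0.0.6 (expiry=10+4=14). clock=10
Op 4: insert a.com -> 10.0.0.3 (expiry=10+2=12). clock=10
Op 5: insert c.com -> 10.0.0.2 (expiry=10+5=15). clock=10
Op 6: tick 10 -> clock=20. purged={a.com,c.com,d.com}
Op 7: insert b.com -> 10.0.0.2 (expiry=20+6=26). clock=20
Op 8: insert b.com -> 10.0.0.7 (expiry=20+7=27). clock=20
Op 9: insert a.com -> 10.0.0.4 (expiry=20+7=27). clock=20
Op 10: tick 10 -> clock=30. purged={a.com,b.com}
Op 11: insert c.com -> 10.0.0.5 (expiry=30+9=39). clock=30
Op 12: tick 10 -> clock=40. purged={c.com}
Op 13: insert a.com -> 10.0.0.5 (expiry=40+13=53). clock=40
Op 14: tick 13 -> clock=53. purged={a.com}
Op 15: tick 8 -> clock=61.
Op 16: insert d.com -> 10.0.0.2 (expiry=61+10=71). clock=61
lookup d.com: present, ip=10.0.0.2 expiry=71 > clock=61

Answer: 10.0.0.2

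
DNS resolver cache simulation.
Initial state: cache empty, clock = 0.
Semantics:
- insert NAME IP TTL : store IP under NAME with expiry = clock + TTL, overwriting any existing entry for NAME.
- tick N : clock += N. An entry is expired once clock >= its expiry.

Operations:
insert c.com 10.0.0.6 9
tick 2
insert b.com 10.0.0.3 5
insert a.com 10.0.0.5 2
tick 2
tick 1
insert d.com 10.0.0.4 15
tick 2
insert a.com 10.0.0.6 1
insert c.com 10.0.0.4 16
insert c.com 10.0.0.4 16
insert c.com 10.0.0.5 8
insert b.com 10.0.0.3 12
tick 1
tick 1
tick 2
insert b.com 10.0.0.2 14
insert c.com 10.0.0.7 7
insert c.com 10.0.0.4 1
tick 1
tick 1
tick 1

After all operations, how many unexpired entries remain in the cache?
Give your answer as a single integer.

Answer: 2

Derivation:
Op 1: insert c.com -> 10.0.0.6 (expiry=0+9=9). clock=0
Op 2: tick 2 -> clock=2.
Op 3: insert b.com -> 10.0.0.3 (expiry=2+5=7). clock=2
Op 4: insert a.com -> 10.0.0.5 (expiry=2+2=4). clock=2
Op 5: tick 2 -> clock=4. purged={a.com}
Op 6: tick 1 -> clock=5.
Op 7: insert d.com -> 10.0.0.4 (expiry=5+15=20). clock=5
Op 8: tick 2 -> clock=7. purged={b.com}
Op 9: insert a.com -> 10.0.0.6 (expiry=7+1=8). clock=7
Op 10: insert c.com -> 10.0.0.4 (expiry=7+16=23). clock=7
Op 11: insert c.com -> 10.0.0.4 (expiry=7+16=23). clock=7
Op 12: insert c.com -> 10.0.0.5 (expiry=7+8=15). clock=7
Op 13: insert b.com -> 10.0.0.3 (expiry=7+12=19). clock=7
Op 14: tick 1 -> clock=8. purged={a.com}
Op 15: tick 1 -> clock=9.
Op 16: tick 2 -> clock=11.
Op 17: insert b.com -> 10.0.0.2 (expiry=11+14=25). clock=11
Op 18: insert c.com -> 10.0.0.7 (expiry=11+7=18). clock=11
Op 19: insert c.com -> 10.0.0.4 (expiry=11+1=12). clock=11
Op 20: tick 1 -> clock=12. purged={c.com}
Op 21: tick 1 -> clock=13.
Op 22: tick 1 -> clock=14.
Final cache (unexpired): {b.com,d.com} -> size=2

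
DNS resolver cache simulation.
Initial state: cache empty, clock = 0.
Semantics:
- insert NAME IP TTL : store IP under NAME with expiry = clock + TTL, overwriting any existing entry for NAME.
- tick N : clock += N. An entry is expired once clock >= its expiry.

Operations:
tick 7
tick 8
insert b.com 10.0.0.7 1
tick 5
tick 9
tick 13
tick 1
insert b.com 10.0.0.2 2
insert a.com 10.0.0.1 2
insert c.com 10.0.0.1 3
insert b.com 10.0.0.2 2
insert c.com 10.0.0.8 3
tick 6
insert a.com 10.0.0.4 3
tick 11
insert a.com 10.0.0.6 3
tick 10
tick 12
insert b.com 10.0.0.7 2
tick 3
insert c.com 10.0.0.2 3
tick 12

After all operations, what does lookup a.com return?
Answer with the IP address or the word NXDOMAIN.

Op 1: tick 7 -> clock=7.
Op 2: tick 8 -> clock=15.
Op 3: insert b.com -> 10.0.0.7 (expiry=15+1=16). clock=15
Op 4: tick 5 -> clock=20. purged={b.com}
Op 5: tick 9 -> clock=29.
Op 6: tick 13 -> clock=42.
Op 7: tick 1 -> clock=43.
Op 8: insert b.com -> 10.0.0.2 (expiry=43+2=45). clock=43
Op 9: insert a.com -> 10.0.0.1 (expiry=43+2=45). clock=43
Op 10: insert c.com -> 10.0.0.1 (expiry=43+3=46). clock=43
Op 11: insert b.com -> 10.0.0.2 (expiry=43+2=45). clock=43
Op 12: insert c.com -> 10.0.0.8 (expiry=43+3=46). clock=43
Op 13: tick 6 -> clock=49. purged={a.com,b.com,c.com}
Op 14: insert a.com -> 10.0.0.4 (expiry=49+3=52). clock=49
Op 15: tick 11 -> clock=60. purged={a.com}
Op 16: insert a.com -> 10.0.0.6 (expiry=60+3=63). clock=60
Op 17: tick 10 -> clock=70. purged={a.com}
Op 18: tick 12 -> clock=82.
Op 19: insert b.com -> 10.0.0.7 (expiry=82+2=84). clock=82
Op 20: tick 3 -> clock=85. purged={b.com}
Op 21: insert c.com -> 10.0.0.2 (expiry=85+3=88). clock=85
Op 22: tick 12 -> clock=97. purged={c.com}
lookup a.com: not in cache (expired or never inserted)

Answer: NXDOMAIN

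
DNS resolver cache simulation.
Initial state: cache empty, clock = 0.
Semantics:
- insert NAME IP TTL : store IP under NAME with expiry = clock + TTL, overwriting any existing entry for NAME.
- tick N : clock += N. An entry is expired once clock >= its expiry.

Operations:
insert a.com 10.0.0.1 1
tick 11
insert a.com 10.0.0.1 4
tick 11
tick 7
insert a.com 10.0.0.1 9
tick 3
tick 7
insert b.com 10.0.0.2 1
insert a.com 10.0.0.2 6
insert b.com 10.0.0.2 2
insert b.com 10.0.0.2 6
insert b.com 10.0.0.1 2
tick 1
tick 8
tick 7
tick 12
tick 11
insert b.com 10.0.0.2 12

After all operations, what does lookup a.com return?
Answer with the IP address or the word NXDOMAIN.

Answer: NXDOMAIN

Derivation:
Op 1: insert a.com -> 10.0.0.1 (expiry=0+1=1). clock=0
Op 2: tick 11 -> clock=11. purged={a.com}
Op 3: insert a.com -> 10.0.0.1 (expiry=11+4=15). clock=11
Op 4: tick 11 -> clock=22. purged={a.com}
Op 5: tick 7 -> clock=29.
Op 6: insert a.com -> 10.0.0.1 (expiry=29+9=38). clock=29
Op 7: tick 3 -> clock=32.
Op 8: tick 7 -> clock=39. purged={a.com}
Op 9: insert b.com -> 10.0.0.2 (expiry=39+1=40). clock=39
Op 10: insert a.com -> 10.0.0.2 (expiry=39+6=45). clock=39
Op 11: insert b.com -> 10.0.0.2 (expiry=39+2=41). clock=39
Op 12: insert b.com -> 10.0.0.2 (expiry=39+6=45). clock=39
Op 13: insert b.com -> 10.0.0.1 (expiry=39+2=41). clock=39
Op 14: tick 1 -> clock=40.
Op 15: tick 8 -> clock=48. purged={a.com,b.com}
Op 16: tick 7 -> clock=55.
Op 17: tick 12 -> clock=67.
Op 18: tick 11 -> clock=78.
Op 19: insert b.com -> 10.0.0.2 (expiry=78+12=90). clock=78
lookup a.com: not in cache (expired or never inserted)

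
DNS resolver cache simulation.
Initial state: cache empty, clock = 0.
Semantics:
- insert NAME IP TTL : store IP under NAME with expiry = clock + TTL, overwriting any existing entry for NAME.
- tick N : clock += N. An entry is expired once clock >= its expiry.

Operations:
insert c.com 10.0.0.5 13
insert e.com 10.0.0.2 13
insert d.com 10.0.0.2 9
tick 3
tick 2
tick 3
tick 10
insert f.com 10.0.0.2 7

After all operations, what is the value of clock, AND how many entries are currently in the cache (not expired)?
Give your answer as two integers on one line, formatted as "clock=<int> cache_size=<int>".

Answer: clock=18 cache_size=1

Derivation:
Op 1: insert c.com -> 10.0.0.5 (expiry=0+13=13). clock=0
Op 2: insert e.com -> 10.0.0.2 (expiry=0+13=13). clock=0
Op 3: insert d.com -> 10.0.0.2 (expiry=0+9=9). clock=0
Op 4: tick 3 -> clock=3.
Op 5: tick 2 -> clock=5.
Op 6: tick 3 -> clock=8.
Op 7: tick 10 -> clock=18. purged={c.com,d.com,e.com}
Op 8: insert f.com -> 10.0.0.2 (expiry=18+7=25). clock=18
Final clock = 18
Final cache (unexpired): {f.com} -> size=1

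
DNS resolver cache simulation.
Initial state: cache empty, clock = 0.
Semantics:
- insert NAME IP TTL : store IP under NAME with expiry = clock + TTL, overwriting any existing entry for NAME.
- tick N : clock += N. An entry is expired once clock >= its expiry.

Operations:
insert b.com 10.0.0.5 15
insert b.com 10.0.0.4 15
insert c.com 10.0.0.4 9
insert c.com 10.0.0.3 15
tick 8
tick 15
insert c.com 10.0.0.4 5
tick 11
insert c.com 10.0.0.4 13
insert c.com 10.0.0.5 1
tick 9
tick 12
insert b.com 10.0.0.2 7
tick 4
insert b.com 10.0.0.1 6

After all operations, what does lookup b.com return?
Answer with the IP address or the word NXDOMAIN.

Answer: 10.0.0.1

Derivation:
Op 1: insert b.com -> 10.0.0.5 (expiry=0+15=15). clock=0
Op 2: insert b.com -> 10.0.0.4 (expiry=0+15=15). clock=0
Op 3: insert c.com -> 10.0.0.4 (expiry=0+9=9). clock=0
Op 4: insert c.com -> 10.0.0.3 (expiry=0+15=15). clock=0
Op 5: tick 8 -> clock=8.
Op 6: tick 15 -> clock=23. purged={b.com,c.com}
Op 7: insert c.com -> 10.0.0.4 (expiry=23+5=28). clock=23
Op 8: tick 11 -> clock=34. purged={c.com}
Op 9: insert c.com -> 10.0.0.4 (expiry=34+13=47). clock=34
Op 10: insert c.com -> 10.0.0.5 (expiry=34+1=35). clock=34
Op 11: tick 9 -> clock=43. purged={c.com}
Op 12: tick 12 -> clock=55.
Op 13: insert b.com -> 10.0.0.2 (expiry=55+7=62). clock=55
Op 14: tick 4 -> clock=59.
Op 15: insert b.com -> 10.0.0.1 (expiry=59+6=65). clock=59
lookup b.com: present, ip=10.0.0.1 expiry=65 > clock=59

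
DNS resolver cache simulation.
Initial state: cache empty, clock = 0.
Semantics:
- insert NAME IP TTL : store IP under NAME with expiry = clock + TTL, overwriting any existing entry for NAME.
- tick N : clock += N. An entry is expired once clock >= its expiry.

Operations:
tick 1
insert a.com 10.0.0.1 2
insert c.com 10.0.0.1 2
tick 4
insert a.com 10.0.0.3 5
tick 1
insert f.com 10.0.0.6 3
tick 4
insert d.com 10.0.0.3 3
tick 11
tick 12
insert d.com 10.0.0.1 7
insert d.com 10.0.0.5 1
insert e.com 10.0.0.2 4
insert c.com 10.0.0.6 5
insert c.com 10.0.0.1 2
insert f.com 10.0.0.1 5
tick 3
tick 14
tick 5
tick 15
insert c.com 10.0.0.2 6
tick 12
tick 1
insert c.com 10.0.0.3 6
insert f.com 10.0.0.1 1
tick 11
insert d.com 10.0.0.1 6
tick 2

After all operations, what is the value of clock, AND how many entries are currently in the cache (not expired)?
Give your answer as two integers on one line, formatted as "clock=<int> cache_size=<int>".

Op 1: tick 1 -> clock=1.
Op 2: insert a.com -> 10.0.0.1 (expiry=1+2=3). clock=1
Op 3: insert c.com -> 10.0.0.1 (expiry=1+2=3). clock=1
Op 4: tick 4 -> clock=5. purged={a.com,c.com}
Op 5: insert a.com -> 10.0.0.3 (expiry=5+5=10). clock=5
Op 6: tick 1 -> clock=6.
Op 7: insert f.com -> 10.0.0.6 (expiry=6+3=9). clock=6
Op 8: tick 4 -> clock=10. purged={a.com,f.com}
Op 9: insert d.com -> 10.0.0.3 (expiry=10+3=13). clock=10
Op 10: tick 11 -> clock=21. purged={d.com}
Op 11: tick 12 -> clock=33.
Op 12: insert d.com -> 10.0.0.1 (expiry=33+7=40). clock=33
Op 13: insert d.com -> 10.0.0.5 (expiry=33+1=34). clock=33
Op 14: insert e.com -> 10.0.0.2 (expiry=33+4=37). clock=33
Op 15: insert c.com -> 10.0.0.6 (expiry=33+5=38). clock=33
Op 16: insert c.com -> 10.0.0.1 (expiry=33+2=35). clock=33
Op 17: insert f.com -> 10.0.0.1 (expiry=33+5=38). clock=33
Op 18: tick 3 -> clock=36. purged={c.com,d.com}
Op 19: tick 14 -> clock=50. purged={e.com,f.com}
Op 20: tick 5 -> clock=55.
Op 21: tick 15 -> clock=70.
Op 22: insert c.com -> 10.0.0.2 (expiry=70+6=76). clock=70
Op 23: tick 12 -> clock=82. purged={c.com}
Op 24: tick 1 -> clock=83.
Op 25: insert c.com -> 10.0.0.3 (expiry=83+6=89). clock=83
Op 26: insert f.com -> 10.0.0.1 (expiry=83+1=84). clock=83
Op 27: tick 11 -> clock=94. purged={c.com,f.com}
Op 28: insert d.com -> 10.0.0.1 (expiry=94+6=100). clock=94
Op 29: tick 2 -> clock=96.
Final clock = 96
Final cache (unexpired): {d.com} -> size=1

Answer: clock=96 cache_size=1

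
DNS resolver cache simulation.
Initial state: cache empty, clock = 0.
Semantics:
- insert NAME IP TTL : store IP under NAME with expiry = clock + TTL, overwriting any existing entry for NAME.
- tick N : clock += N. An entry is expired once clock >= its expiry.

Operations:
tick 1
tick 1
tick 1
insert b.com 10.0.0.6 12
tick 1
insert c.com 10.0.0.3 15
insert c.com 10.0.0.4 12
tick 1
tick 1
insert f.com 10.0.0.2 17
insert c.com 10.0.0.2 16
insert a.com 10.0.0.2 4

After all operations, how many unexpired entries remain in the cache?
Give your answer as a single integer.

Op 1: tick 1 -> clock=1.
Op 2: tick 1 -> clock=2.
Op 3: tick 1 -> clock=3.
Op 4: insert b.com -> 10.0.0.6 (expiry=3+12=15). clock=3
Op 5: tick 1 -> clock=4.
Op 6: insert c.com -> 10.0.0.3 (expiry=4+15=19). clock=4
Op 7: insert c.com -> 10.0.0.4 (expiry=4+12=16). clock=4
Op 8: tick 1 -> clock=5.
Op 9: tick 1 -> clock=6.
Op 10: insert f.com -> 10.0.0.2 (expiry=6+17=23). clock=6
Op 11: insert c.com -> 10.0.0.2 (expiry=6+16=22). clock=6
Op 12: insert a.com -> 10.0.0.2 (expiry=6+4=10). clock=6
Final cache (unexpired): {a.com,b.com,c.com,f.com} -> size=4

Answer: 4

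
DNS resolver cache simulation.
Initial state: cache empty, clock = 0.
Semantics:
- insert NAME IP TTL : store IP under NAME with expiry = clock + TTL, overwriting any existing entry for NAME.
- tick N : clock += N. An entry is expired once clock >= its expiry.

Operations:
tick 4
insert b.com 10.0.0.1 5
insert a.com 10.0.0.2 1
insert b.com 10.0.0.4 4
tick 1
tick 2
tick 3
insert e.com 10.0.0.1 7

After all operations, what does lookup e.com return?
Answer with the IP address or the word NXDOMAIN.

Answer: 10.0.0.1

Derivation:
Op 1: tick 4 -> clock=4.
Op 2: insert b.com -> 10.0.0.1 (expiry=4+5=9). clock=4
Op 3: insert a.com -> 10.0.0.2 (expiry=4+1=5). clock=4
Op 4: insert b.com -> 10.0.0.4 (expiry=4+4=8). clock=4
Op 5: tick 1 -> clock=5. purged={a.com}
Op 6: tick 2 -> clock=7.
Op 7: tick 3 -> clock=10. purged={b.com}
Op 8: insert e.com -> 10.0.0.1 (expiry=10+7=17). clock=10
lookup e.com: present, ip=10.0.0.1 expiry=17 > clock=10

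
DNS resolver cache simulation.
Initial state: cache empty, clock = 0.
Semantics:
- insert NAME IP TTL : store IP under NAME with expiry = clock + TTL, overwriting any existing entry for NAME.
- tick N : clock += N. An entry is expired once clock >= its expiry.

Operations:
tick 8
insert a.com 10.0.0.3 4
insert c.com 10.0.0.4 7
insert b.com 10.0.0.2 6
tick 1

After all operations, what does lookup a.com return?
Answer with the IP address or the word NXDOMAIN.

Answer: 10.0.0.3

Derivation:
Op 1: tick 8 -> clock=8.
Op 2: insert a.com -> 10.0.0.3 (expiry=8+4=12). clock=8
Op 3: insert c.com -> 10.0.0.4 (expiry=8+7=15). clock=8
Op 4: insert b.com -> 10.0.0.2 (expiry=8+6=14). clock=8
Op 5: tick 1 -> clock=9.
lookup a.com: present, ip=10.0.0.3 expiry=12 > clock=9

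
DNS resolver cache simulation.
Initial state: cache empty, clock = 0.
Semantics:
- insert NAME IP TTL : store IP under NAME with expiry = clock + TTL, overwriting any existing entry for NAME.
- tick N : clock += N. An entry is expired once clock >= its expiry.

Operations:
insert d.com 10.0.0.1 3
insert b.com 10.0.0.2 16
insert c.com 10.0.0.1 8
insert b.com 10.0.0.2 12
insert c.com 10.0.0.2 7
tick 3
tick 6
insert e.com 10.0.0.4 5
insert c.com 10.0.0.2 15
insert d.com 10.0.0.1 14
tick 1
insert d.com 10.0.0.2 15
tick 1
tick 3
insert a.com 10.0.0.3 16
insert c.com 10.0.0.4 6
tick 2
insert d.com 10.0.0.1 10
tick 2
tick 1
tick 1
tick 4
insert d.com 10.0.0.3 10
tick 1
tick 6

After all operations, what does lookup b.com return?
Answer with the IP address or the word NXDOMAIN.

Answer: NXDOMAIN

Derivation:
Op 1: insert d.com -> 10.0.0.1 (expiry=0+3=3). clock=0
Op 2: insert b.com -> 10.0.0.2 (expiry=0+16=16). clock=0
Op 3: insert c.com -> 10.0.0.1 (expiry=0+8=8). clock=0
Op 4: insert b.com -> 10.0.0.2 (expiry=0+12=12). clock=0
Op 5: insert c.com -> 10.0.0.2 (expiry=0+7=7). clock=0
Op 6: tick 3 -> clock=3. purged={d.com}
Op 7: tick 6 -> clock=9. purged={c.com}
Op 8: insert e.com -> 10.0.0.4 (expiry=9+5=14). clock=9
Op 9: insert c.com -> 10.0.0.2 (expiry=9+15=24). clock=9
Op 10: insert d.com -> 10.0.0.1 (expiry=9+14=23). clock=9
Op 11: tick 1 -> clock=10.
Op 12: insert d.com -> 10.0.0.2 (expiry=10+15=25). clock=10
Op 13: tick 1 -> clock=11.
Op 14: tick 3 -> clock=14. purged={b.com,e.com}
Op 15: insert a.com -> 10.0.0.3 (expiry=14+16=30). clock=14
Op 16: insert c.com -> 10.0.0.4 (expiry=14+6=20). clock=14
Op 17: tick 2 -> clock=16.
Op 18: insert d.com -> 10.0.0.1 (expiry=16+10=26). clock=16
Op 19: tick 2 -> clock=18.
Op 20: tick 1 -> clock=19.
Op 21: tick 1 -> clock=20. purged={c.com}
Op 22: tick 4 -> clock=24.
Op 23: insert d.com -> 10.0.0.3 (expiry=24+10=34). clock=24
Op 24: tick 1 -> clock=25.
Op 25: tick 6 -> clock=31. purged={a.com}
lookup b.com: not in cache (expired or never inserted)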